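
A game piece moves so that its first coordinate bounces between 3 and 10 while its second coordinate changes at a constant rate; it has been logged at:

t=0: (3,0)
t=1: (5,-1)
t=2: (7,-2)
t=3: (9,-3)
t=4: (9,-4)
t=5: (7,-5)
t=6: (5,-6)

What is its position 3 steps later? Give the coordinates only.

(7,-9)

The first coordinate travels 2 per step and bounces off the walls at 3 and 10.
  step 7: 5 → 3
  step 8: 3 → 5
  step 9: 5 → 7
The second coordinate changes by -1 each step: at step 9 it is -9.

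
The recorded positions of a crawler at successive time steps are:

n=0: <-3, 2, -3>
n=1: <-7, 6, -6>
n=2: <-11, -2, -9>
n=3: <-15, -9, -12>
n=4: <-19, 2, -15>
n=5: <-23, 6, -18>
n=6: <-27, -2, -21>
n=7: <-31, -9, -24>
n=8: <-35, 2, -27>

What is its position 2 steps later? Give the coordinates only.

<-43, -2, -33>

The first coordinate changes by -4 each step, so at step 10 it is -3 + 10·(-4) = -43.
The second coordinate repeats the cycle [2, 6, -2, -9] with period 4; step 10 mod 4 = 2, giving -2.
The third coordinate changes by -3 each step, so at step 10 it is -3 + 10·(-3) = -33.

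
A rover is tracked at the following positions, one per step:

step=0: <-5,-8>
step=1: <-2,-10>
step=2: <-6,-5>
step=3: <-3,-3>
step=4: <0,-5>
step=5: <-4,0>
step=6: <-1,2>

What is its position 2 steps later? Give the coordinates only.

<-2,5>

The moves between consecutive positions are <+3,-2>, <-4,+5>, <+3,+2>, <+3,-2>, <-4,+5>, <+3,+2>; they repeat the 3-cycle [<+3,-2>, <-4,+5>, <+3,+2>].
step 7: apply <+3,-2> → <2,0>
step 8: apply <-4,+5> → <-2,5>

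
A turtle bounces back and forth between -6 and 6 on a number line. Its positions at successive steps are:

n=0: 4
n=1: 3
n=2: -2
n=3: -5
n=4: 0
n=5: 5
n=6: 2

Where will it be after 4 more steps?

6

The value travels 5 per step and bounces off the walls at -6 and 6.
  step 7: 2 → -3
  step 8: -3 → -4
  step 9: -4 → 1
  step 10: 1 → 6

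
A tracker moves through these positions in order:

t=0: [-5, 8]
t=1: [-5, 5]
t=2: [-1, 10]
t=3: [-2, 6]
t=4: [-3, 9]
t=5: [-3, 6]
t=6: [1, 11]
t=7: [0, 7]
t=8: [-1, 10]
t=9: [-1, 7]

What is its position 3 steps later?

[1, 11]

The moves between consecutive positions are [+0, -3], [+4, +5], [-1, -4], [-1, +3], [+0, -3], [+4, +5], [-1, -4], [-1, +3], [+0, -3]; they repeat the 4-cycle [[+0, -3], [+4, +5], [-1, -4], [-1, +3]].
step 10: apply [+4, +5] → [3, 12]
step 11: apply [-1, -4] → [2, 8]
step 12: apply [-1, +3] → [1, 11]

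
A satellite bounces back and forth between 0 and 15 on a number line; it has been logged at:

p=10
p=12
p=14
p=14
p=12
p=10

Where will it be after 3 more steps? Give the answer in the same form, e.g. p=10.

The value travels 2 per step and bounces off the walls at 0 and 15.
  step 6: 10 → 8
  step 7: 8 → 6
  step 8: 6 → 4

p=4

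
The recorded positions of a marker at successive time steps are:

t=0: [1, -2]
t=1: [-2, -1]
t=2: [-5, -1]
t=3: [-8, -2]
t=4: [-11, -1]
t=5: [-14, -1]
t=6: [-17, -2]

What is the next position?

[-20, -1]

The first coordinate changes by -3 each step, so at step 7 it is 1 + 7·(-3) = -20.
The second coordinate repeats the cycle [-2, -1, -1] with period 3; step 7 mod 3 = 1, giving -1.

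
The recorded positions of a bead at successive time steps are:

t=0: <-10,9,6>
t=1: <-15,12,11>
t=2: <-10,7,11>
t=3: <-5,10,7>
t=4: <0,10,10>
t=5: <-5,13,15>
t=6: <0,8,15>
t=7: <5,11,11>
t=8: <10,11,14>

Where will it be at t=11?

<15,12,15>

Differencing gives <-5,+3,+5>, <+5,-5,+0>, <+5,+3,-4>, <+5,+0,+3>, <-5,+3,+5>, <+5,-5,+0>, <+5,+3,-4>, <+5,+0,+3>. This is the pattern <-5,+3,+5>, <+5,-5,+0>, <+5,+3,-4>, <+5,+0,+3> repeated.
step 9: apply <-5,+3,+5> → <5,14,19>
step 10: apply <+5,-5,+0> → <10,9,19>
step 11: apply <+5,+3,-4> → <15,12,15>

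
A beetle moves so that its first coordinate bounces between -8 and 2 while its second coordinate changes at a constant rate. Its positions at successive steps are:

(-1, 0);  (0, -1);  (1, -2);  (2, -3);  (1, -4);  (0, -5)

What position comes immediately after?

(-1, -6)

The first coordinate travels 1 per step and bounces off the walls at -8 and 2.
  step 6: 0 → -1
The second coordinate changes by -1 each step: at step 6 it is -6.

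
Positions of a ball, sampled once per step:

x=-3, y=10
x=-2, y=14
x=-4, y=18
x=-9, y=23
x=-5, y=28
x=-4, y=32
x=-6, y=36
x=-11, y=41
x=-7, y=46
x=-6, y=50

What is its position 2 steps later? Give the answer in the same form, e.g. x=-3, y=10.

Differencing gives (+1, +4), (-2, +4), (-5, +5), (+4, +5), (+1, +4), (-2, +4), (-5, +5), (+4, +5), (+1, +4). This is the pattern (+1, +4), (-2, +4), (-5, +5), (+4, +5) repeated.
step 10: apply (-2, +4) → x=-8, y=54
step 11: apply (-5, +5) → x=-13, y=59

x=-13, y=59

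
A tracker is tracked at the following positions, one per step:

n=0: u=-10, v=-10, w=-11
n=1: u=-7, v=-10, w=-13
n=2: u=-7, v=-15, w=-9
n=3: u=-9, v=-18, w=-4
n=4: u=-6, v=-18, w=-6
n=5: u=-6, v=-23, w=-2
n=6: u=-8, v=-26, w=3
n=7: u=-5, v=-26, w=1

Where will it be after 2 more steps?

u=-7, v=-34, w=10

Step-to-step displacements: (+3, +0, -2), (+0, -5, +4), (-2, -3, +5), (+3, +0, -2), (+0, -5, +4), (-2, -3, +5), (+3, +0, -2) — a repeating cycle of length 3.
step 8: apply (+0, -5, +4) → u=-5, v=-31, w=5
step 9: apply (-2, -3, +5) → u=-7, v=-34, w=10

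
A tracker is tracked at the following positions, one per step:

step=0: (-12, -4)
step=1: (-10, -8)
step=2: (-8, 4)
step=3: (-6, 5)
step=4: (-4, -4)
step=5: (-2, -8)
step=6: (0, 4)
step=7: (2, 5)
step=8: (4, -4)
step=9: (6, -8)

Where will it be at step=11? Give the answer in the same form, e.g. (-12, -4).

The first coordinate changes by +2 each step, so at step 11 it is -12 + 11·(2) = 10.
The second coordinate repeats the cycle [-4, -8, 4, 5] with period 4; step 11 mod 4 = 3, giving 5.

(10, 5)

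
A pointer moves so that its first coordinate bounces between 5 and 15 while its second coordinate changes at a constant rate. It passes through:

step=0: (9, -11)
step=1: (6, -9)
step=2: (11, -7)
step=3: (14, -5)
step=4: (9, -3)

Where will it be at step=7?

The first coordinate travels 5 per step and bounces off the walls at 5 and 15.
  step 5: 9 → 6
  step 6: 6 → 11
  step 7: 11 → 14
The second coordinate changes by +2 each step: at step 7 it is 3.

(14, 3)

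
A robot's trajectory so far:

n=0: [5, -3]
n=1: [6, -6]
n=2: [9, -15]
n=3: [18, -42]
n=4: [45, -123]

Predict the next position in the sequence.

The jumps are [+1, -3], [+3, -9], [+9, -27], [+27, -81] — a geometric progression with ratio 3.
step 5: [45, -123] + [+81, -243] → [126, -366]

[126, -366]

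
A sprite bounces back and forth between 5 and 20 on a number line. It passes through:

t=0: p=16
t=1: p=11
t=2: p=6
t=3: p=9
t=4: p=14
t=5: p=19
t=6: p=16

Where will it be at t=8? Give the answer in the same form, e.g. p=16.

The value travels 5 per step and bounces off the walls at 5 and 20.
  step 7: 16 → 11
  step 8: 11 → 6

p=6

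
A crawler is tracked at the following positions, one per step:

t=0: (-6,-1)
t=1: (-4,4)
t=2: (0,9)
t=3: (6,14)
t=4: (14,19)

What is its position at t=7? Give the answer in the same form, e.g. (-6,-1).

Successive displacements: (+2,+5), (+4,+5), (+6,+5), (+8,+5) — each changes by (+2,+0).
step 5: (14,19) + (+10,+5) → (24,24)
step 6: (24,24) + (+12,+5) → (36,29)
step 7: (36,29) + (+14,+5) → (50,34)

(50,34)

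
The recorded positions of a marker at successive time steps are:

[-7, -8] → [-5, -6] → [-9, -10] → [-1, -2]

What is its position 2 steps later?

Step-to-step displacements: [+2, +2], [-4, -4], [+8, +8]; each is -2× the previous.
step 4: [-1, -2] + [-16, -16] → [-17, -18]
step 5: [-17, -18] + [+32, +32] → [15, 14]

[15, 14]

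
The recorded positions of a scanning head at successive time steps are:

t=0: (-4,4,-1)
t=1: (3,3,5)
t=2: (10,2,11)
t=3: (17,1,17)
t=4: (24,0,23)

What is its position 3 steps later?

(45,-3,41)

The position changes by (+7,-1,+6) every step.
step 5: (24,0,23) + (+7,-1,+6) → (31,-1,29)
step 6: (31,-1,29) + (+7,-1,+6) → (38,-2,35)
step 7: (38,-2,35) + (+7,-1,+6) → (45,-3,41)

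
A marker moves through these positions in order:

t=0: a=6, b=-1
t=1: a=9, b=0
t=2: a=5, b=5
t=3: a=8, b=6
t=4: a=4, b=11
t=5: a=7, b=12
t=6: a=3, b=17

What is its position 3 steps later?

Step-to-step displacements: (+3, +1), (-4, +5), (+3, +1), (-4, +5), (+3, +1), (-4, +5) — a repeating cycle of length 2.
step 7: apply (+3, +1) → a=6, b=18
step 8: apply (-4, +5) → a=2, b=23
step 9: apply (+3, +1) → a=5, b=24

a=5, b=24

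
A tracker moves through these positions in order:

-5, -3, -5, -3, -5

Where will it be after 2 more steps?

-5

The jumps are +2, -2, +2, -2 — a geometric progression with ratio -1.
step 5: -5 + 2 → -3
step 6: -3 − 2 → -5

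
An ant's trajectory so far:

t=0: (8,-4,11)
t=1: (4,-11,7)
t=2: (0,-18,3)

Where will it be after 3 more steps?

(-12,-39,-9)

Constant displacement of (-4,-7,-4) per step.
step 3: (0,-18,3) + (-4,-7,-4) → (-4,-25,-1)
step 4: (-4,-25,-1) + (-4,-7,-4) → (-8,-32,-5)
step 5: (-8,-32,-5) + (-4,-7,-4) → (-12,-39,-9)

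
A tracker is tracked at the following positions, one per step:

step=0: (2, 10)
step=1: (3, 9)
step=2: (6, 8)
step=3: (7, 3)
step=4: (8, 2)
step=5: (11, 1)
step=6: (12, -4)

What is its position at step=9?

(17, -11)

Step-to-step displacements: (+1, -1), (+3, -1), (+1, -5), (+1, -1), (+3, -1), (+1, -5) — a repeating cycle of length 3.
step 7: apply (+1, -1) → (13, -5)
step 8: apply (+3, -1) → (16, -6)
step 9: apply (+1, -5) → (17, -11)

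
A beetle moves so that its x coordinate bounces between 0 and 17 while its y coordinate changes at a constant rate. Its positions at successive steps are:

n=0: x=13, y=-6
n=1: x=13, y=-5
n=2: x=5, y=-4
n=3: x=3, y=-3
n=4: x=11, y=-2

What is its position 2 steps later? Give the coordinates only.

x=7, y=0

The x coordinate travels 8 per step and bounces off the walls at 0 and 17.
  step 5: 11 → 15
  step 6: 15 → 7
The y coordinate changes by +1 each step: at step 6 it is 0.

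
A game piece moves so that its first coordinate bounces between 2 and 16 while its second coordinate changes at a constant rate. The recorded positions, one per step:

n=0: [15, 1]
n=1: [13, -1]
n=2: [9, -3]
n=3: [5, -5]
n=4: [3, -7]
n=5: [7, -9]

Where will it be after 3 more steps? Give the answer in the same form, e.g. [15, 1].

[13, -15]

The first coordinate reflects between 2 and 16, moving 4 per step.
  step 6: 7 → 11
  step 7: 11 → 15
  step 8: 15 → 13
The second coordinate changes by -2 each step: at step 8 it is -15.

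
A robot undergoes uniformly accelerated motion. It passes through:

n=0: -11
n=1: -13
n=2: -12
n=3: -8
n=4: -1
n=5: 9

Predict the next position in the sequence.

Successive displacements: -2, +1, +4, +7, +10 — each changes by +3.
step 6: 9 + 13 → 22

22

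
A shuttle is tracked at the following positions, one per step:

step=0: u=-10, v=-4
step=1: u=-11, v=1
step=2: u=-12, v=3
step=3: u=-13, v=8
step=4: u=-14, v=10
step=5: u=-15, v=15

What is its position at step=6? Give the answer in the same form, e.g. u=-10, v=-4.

u=-16, v=17

The moves between consecutive positions are (-1,+5), (-1,+2), (-1,+5), (-1,+2), (-1,+5); they repeat the 2-cycle [(-1,+5), (-1,+2)].
step 6: apply (-1,+2) → u=-16, v=17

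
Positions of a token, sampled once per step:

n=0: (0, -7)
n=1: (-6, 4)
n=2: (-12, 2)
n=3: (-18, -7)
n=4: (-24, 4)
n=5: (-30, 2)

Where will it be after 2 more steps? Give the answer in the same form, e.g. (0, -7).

First: linear, -6 per step → -42 at step 7.
Second: cycles through -7, 4, 2 every 3 steps. Step 7 lands at position 1 of the cycle → 4.

(-42, 4)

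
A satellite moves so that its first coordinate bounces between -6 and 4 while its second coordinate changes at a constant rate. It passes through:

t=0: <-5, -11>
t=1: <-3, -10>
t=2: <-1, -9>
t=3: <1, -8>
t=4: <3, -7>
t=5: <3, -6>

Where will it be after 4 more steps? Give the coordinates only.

The first coordinate reflects between -6 and 4, moving 2 per step.
  step 6: 3 → 1
  step 7: 1 → -1
  step 8: -1 → -3
  step 9: -3 → -5
The second coordinate changes by +1 each step: at step 9 it is -2.

<-5, -2>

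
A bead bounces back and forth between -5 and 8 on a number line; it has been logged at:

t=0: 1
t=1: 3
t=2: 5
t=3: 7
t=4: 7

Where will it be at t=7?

The value reflects between -5 and 8, moving 2 per step.
  step 5: 7 → 5
  step 6: 5 → 3
  step 7: 3 → 1

1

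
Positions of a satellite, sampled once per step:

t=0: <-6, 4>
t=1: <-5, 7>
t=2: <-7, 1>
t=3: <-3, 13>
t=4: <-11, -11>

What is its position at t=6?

<-27, -59>

The jumps are <+1, +3>, <-2, -6>, <+4, +12>, <-8, -24> — a geometric progression with ratio -2.
step 5: <-11, -11> + <+16, +48> → <5, 37>
step 6: <5, 37> + <-32, -96> → <-27, -59>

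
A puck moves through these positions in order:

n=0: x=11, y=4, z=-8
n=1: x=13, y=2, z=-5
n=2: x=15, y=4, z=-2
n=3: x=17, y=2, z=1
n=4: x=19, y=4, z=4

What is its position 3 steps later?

The x coordinate changes by +2 each step, so at step 7 it is 11 + 7·(2) = 25.
The y coordinate repeats the cycle [4, 2] with period 2; step 7 mod 2 = 1, giving 2.
The z coordinate changes by +3 each step, so at step 7 it is -8 + 7·(3) = 13.

x=25, y=2, z=13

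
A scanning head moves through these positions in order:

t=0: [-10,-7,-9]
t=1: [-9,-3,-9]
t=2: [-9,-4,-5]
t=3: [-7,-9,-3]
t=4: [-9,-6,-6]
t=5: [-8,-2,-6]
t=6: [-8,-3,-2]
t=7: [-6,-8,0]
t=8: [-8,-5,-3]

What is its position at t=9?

The moves between consecutive positions are [+1,+4,+0], [+0,-1,+4], [+2,-5,+2], [-2,+3,-3], [+1,+4,+0], [+0,-1,+4], [+2,-5,+2], [-2,+3,-3]; they repeat the 4-cycle [[+1,+4,+0], [+0,-1,+4], [+2,-5,+2], [-2,+3,-3]].
step 9: apply [+1,+4,+0] → [-7,-1,-3]

[-7,-1,-3]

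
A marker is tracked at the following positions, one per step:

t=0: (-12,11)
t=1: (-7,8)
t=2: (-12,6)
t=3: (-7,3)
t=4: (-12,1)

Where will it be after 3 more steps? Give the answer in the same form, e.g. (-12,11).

Differencing gives (+5,-3), (-5,-2), (+5,-3), (-5,-2). This is the pattern (+5,-3), (-5,-2) repeated.
step 5: apply (+5,-3) → (-7,-2)
step 6: apply (-5,-2) → (-12,-4)
step 7: apply (+5,-3) → (-7,-7)

(-7,-7)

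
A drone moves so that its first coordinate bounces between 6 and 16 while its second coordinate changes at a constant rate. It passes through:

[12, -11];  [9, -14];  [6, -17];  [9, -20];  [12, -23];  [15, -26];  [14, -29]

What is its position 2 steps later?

The first coordinate travels 3 per step and bounces off the walls at 6 and 16.
  step 7: 14 → 11
  step 8: 11 → 8
The second coordinate changes by -3 each step: at step 8 it is -35.

[8, -35]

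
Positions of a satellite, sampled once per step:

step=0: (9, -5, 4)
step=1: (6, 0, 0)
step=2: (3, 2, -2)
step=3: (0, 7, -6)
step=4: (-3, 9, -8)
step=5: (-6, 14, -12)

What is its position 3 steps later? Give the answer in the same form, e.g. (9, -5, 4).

Differencing gives (-3, +5, -4), (-3, +2, -2), (-3, +5, -4), (-3, +2, -2), (-3, +5, -4). This is the pattern (-3, +5, -4), (-3, +2, -2) repeated.
step 6: apply (-3, +2, -2) → (-9, 16, -14)
step 7: apply (-3, +5, -4) → (-12, 21, -18)
step 8: apply (-3, +2, -2) → (-15, 23, -20)

(-15, 23, -20)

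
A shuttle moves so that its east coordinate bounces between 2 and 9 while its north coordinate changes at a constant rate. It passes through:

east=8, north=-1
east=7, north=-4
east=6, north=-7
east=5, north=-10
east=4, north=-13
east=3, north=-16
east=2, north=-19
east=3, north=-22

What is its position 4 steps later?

The east coordinate reflects between 2 and 9, moving 1 per step.
  step 8: 3 → 4
  step 9: 4 → 5
  step 10: 5 → 6
  step 11: 6 → 7
The north coordinate changes by -3 each step: at step 11 it is -34.

east=7, north=-34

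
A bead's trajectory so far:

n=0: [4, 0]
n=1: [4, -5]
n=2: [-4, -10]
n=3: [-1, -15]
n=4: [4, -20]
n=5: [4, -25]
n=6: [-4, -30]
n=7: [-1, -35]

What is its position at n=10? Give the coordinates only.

[-4, -50]

The first coordinate repeats the cycle [4, 4, -4, -1] with period 4; step 10 mod 4 = 2, giving -4.
The second coordinate changes by -5 each step, so at step 10 it is 0 + 10·(-5) = -50.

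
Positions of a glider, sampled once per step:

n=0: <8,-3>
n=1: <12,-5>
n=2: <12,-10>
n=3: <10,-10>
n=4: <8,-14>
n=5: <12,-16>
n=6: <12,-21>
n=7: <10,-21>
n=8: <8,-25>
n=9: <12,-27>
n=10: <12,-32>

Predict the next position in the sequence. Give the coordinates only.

<10,-32>

Differencing gives <+4,-2>, <+0,-5>, <-2,+0>, <-2,-4>, <+4,-2>, <+0,-5>, <-2,+0>, <-2,-4>, <+4,-2>, <+0,-5>. This is the pattern <+4,-2>, <+0,-5>, <-2,+0>, <-2,-4> repeated.
step 11: apply <-2,+0> → <10,-32>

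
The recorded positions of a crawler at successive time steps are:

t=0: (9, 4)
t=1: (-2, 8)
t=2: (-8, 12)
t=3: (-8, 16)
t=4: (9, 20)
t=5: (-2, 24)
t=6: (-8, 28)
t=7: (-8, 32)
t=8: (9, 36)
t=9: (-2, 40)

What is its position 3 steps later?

The first coordinate repeats the cycle [9, -2, -8, -8] with period 4; step 12 mod 4 = 0, giving 9.
The second coordinate changes by +4 each step, so at step 12 it is 4 + 12·(4) = 52.

(9, 52)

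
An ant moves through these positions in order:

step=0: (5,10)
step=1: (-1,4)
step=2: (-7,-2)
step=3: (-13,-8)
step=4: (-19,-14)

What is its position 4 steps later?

Each step adds (-6,-6) to the position.
step 5: (-19,-14) + (-6,-6) → (-25,-20)
step 6: (-25,-20) + (-6,-6) → (-31,-26)
step 7: (-31,-26) + (-6,-6) → (-37,-32)
step 8: (-37,-32) + (-6,-6) → (-43,-38)

(-43,-38)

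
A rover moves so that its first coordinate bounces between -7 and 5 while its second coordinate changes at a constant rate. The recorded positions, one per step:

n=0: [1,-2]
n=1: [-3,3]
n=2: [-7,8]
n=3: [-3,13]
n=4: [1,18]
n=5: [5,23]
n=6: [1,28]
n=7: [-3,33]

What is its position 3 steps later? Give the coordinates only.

The first coordinate travels 4 per step and bounces off the walls at -7 and 5.
  step 8: -3 → -7
  step 9: -7 → -3
  step 10: -3 → 1
The second coordinate changes by +5 each step: at step 10 it is 48.

[1,48]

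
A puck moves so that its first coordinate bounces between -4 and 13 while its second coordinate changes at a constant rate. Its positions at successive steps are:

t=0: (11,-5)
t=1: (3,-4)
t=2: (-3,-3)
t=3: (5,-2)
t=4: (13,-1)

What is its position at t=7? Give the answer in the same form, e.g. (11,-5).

(3,2)

The first coordinate reflects between -4 and 13, moving 8 per step.
  step 5: 13 → 5
  step 6: 5 → -3
  step 7: -3 → 3
The second coordinate changes by +1 each step: at step 7 it is 2.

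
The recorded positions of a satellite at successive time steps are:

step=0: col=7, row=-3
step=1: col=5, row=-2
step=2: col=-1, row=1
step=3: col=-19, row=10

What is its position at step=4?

col=-73, row=37

Step-to-step displacements: (-2, +1), (-6, +3), (-18, +9); each is 3× the previous.
step 4: col=-19, row=10 + (-54, +27) → col=-73, row=37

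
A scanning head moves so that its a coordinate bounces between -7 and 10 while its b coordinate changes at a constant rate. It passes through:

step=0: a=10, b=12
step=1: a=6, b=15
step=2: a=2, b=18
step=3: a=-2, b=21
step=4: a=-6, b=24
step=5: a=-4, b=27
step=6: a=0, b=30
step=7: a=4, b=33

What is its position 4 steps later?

The a coordinate reflects between -7 and 10, moving 4 per step.
  step 8: 4 → 8
  step 9: 8 → 8
  step 10: 8 → 4
  step 11: 4 → 0
The b coordinate changes by +3 each step: at step 11 it is 45.

a=0, b=45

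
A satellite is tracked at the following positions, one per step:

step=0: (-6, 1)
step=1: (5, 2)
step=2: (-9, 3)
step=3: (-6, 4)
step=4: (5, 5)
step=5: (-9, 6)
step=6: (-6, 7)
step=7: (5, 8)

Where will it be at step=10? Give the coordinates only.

(5, 11)

The first coordinate repeats the cycle [-6, 5, -9] with period 3; step 10 mod 3 = 1, giving 5.
The second coordinate changes by +1 each step, so at step 10 it is 1 + 10·(1) = 11.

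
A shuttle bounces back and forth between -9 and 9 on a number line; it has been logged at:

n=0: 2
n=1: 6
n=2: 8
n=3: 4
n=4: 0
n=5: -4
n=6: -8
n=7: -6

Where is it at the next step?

-2

The value travels 4 per step and bounces off the walls at -9 and 9.
  step 8: -6 → -2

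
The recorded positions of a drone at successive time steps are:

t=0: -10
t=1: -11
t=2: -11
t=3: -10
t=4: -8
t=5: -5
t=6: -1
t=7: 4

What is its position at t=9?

First differences are -1, +0, +1, +2, +3, +4, +5; their common second difference is +1 (constant acceleration).
step 8: 4 + 6 → 10
step 9: 10 + 7 → 17

17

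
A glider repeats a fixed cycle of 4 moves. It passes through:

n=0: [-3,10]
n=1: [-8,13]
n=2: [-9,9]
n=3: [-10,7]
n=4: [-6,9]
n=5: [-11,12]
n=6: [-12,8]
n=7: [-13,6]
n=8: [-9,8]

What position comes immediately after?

[-14,11]

Differencing gives [-5,+3], [-1,-4], [-1,-2], [+4,+2], [-5,+3], [-1,-4], [-1,-2], [+4,+2]. This is the pattern [-5,+3], [-1,-4], [-1,-2], [+4,+2] repeated.
step 9: apply [-5,+3] → [-14,11]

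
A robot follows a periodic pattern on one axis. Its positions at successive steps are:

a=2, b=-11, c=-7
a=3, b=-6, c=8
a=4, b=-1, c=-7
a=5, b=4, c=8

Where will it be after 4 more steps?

A: linear, +1 per step → 9 at step 7.
B: linear, +5 per step → 24 at step 7.
C: cycles through -7, 8 every 2 steps. Step 7 lands at position 1 of the cycle → 8.

a=9, b=24, c=8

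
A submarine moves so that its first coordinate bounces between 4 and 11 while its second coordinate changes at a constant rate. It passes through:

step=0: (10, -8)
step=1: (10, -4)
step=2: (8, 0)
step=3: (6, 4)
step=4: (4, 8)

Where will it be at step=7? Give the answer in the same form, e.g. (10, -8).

(10, 20)

The first coordinate reflects between 4 and 11, moving 2 per step.
  step 5: 4 → 6
  step 6: 6 → 8
  step 7: 8 → 10
The second coordinate changes by +4 each step: at step 7 it is 20.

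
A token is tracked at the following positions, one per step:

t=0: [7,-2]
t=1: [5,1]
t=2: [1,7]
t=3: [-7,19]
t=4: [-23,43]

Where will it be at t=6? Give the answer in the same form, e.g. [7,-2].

[-119,187]

Consecutive displacements [-2,+3], [-4,+6], [-8,+12], [-16,+24] scale by a factor of 2 each step.
step 5: [-23,43] + [-32,+48] → [-55,91]
step 6: [-55,91] + [-64,+96] → [-119,187]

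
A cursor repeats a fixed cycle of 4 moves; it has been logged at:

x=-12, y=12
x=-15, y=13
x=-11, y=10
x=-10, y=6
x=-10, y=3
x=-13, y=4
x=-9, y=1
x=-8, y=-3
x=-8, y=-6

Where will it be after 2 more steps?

The moves between consecutive positions are (-3, +1), (+4, -3), (+1, -4), (+0, -3), (-3, +1), (+4, -3), (+1, -4), (+0, -3); they repeat the 4-cycle [(-3, +1), (+4, -3), (+1, -4), (+0, -3)].
step 9: apply (-3, +1) → x=-11, y=-5
step 10: apply (+4, -3) → x=-7, y=-8

x=-7, y=-8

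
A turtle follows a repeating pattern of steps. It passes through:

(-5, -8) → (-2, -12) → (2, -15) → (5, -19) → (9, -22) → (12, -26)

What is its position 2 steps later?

(19, -33)

Differencing gives (+3, -4), (+4, -3), (+3, -4), (+4, -3), (+3, -4). This is the pattern (+3, -4), (+4, -3) repeated.
step 6: apply (+4, -3) → (16, -29)
step 7: apply (+3, -4) → (19, -33)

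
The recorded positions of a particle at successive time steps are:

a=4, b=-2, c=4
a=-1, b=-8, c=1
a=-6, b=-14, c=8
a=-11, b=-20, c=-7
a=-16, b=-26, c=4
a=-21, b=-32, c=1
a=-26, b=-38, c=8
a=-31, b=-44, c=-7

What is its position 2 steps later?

a=-41, b=-56, c=1

The a coordinate changes by -5 each step, so at step 9 it is 4 + 9·(-5) = -41.
The b coordinate changes by -6 each step, so at step 9 it is -2 + 9·(-6) = -56.
The c coordinate repeats the cycle [4, 1, 8, -7] with period 4; step 9 mod 4 = 1, giving 1.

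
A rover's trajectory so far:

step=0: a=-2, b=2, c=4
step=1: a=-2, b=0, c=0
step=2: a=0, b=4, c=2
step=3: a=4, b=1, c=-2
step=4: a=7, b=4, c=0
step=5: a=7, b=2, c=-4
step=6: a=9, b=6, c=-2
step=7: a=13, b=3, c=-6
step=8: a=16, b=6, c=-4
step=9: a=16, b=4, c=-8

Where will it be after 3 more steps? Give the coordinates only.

a=25, b=8, c=-8

The moves between consecutive positions are (+0, -2, -4), (+2, +4, +2), (+4, -3, -4), (+3, +3, +2), (+0, -2, -4), (+2, +4, +2), (+4, -3, -4), (+3, +3, +2), (+0, -2, -4); they repeat the 4-cycle [(+0, -2, -4), (+2, +4, +2), (+4, -3, -4), (+3, +3, +2)].
step 10: apply (+2, +4, +2) → a=18, b=8, c=-6
step 11: apply (+4, -3, -4) → a=22, b=5, c=-10
step 12: apply (+3, +3, +2) → a=25, b=8, c=-8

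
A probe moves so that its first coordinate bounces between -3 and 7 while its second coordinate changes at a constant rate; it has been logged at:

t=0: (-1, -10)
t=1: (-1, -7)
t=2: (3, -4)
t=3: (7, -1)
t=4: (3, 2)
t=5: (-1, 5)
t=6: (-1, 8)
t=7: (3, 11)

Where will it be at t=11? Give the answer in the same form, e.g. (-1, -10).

The first coordinate travels 4 per step and bounces off the walls at -3 and 7.
  step 8: 3 → 7
  step 9: 7 → 3
  step 10: 3 → -1
  step 11: -1 → -1
The second coordinate changes by +3 each step: at step 11 it is 23.

(-1, 23)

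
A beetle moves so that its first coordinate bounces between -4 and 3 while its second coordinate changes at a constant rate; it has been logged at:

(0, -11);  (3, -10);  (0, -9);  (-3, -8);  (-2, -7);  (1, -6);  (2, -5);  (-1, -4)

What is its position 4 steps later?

The first coordinate travels 3 per step and bounces off the walls at -4 and 3.
  step 8: -1 → -4
  step 9: -4 → -1
  step 10: -1 → 2
  step 11: 2 → 1
The second coordinate changes by +1 each step: at step 11 it is 0.

(1, 0)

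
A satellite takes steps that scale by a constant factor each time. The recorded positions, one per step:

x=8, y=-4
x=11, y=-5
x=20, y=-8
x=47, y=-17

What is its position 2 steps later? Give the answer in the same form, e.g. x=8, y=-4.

x=371, y=-125

Step-to-step displacements: (+3,-1), (+9,-3), (+27,-9); each is 3× the previous.
step 4: x=47, y=-17 + (+81,-27) → x=128, y=-44
step 5: x=128, y=-44 + (+243,-81) → x=371, y=-125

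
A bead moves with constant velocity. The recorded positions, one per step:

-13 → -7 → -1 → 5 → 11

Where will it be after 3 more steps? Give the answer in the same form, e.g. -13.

The position changes by +6 every step.
step 5: 11 + 6 → 17
step 6: 17 + 6 → 23
step 7: 23 + 6 → 29

29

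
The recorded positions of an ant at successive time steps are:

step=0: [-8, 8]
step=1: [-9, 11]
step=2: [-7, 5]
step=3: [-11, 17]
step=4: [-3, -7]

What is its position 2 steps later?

[13, -55]

The jumps are [-1, +3], [+2, -6], [-4, +12], [+8, -24] — a geometric progression with ratio -2.
step 5: [-3, -7] + [-16, +48] → [-19, 41]
step 6: [-19, 41] + [+32, -96] → [13, -55]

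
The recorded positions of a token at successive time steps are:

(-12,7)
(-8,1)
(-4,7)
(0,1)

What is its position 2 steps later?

(8,1)

First: linear, +4 per step → 8 at step 5.
Second: cycles through 7, 1 every 2 steps. Step 5 lands at position 1 of the cycle → 1.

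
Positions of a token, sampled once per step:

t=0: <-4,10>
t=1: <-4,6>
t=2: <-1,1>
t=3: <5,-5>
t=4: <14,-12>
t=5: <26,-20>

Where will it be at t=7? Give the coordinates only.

First differences are <+0,-4>, <+3,-5>, <+6,-6>, <+9,-7>, <+12,-8>; their common second difference is <+3,-1> (constant acceleration).
step 6: <26,-20> + <+15,-9> → <41,-29>
step 7: <41,-29> + <+18,-10> → <59,-39>

<59,-39>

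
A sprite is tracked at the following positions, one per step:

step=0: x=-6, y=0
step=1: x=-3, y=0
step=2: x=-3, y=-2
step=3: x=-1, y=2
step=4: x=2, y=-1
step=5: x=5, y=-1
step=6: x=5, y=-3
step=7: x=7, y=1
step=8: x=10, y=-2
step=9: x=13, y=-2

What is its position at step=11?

x=15, y=0

The moves between consecutive positions are (+3,+0), (+0,-2), (+2,+4), (+3,-3), (+3,+0), (+0,-2), (+2,+4), (+3,-3), (+3,+0); they repeat the 4-cycle [(+3,+0), (+0,-2), (+2,+4), (+3,-3)].
step 10: apply (+0,-2) → x=13, y=-4
step 11: apply (+2,+4) → x=15, y=0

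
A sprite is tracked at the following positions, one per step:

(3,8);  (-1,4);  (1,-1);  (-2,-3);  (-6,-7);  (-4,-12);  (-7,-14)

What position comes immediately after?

Differencing gives (-4,-4), (+2,-5), (-3,-2), (-4,-4), (+2,-5), (-3,-2). This is the pattern (-4,-4), (+2,-5), (-3,-2) repeated.
step 7: apply (-4,-4) → (-11,-18)

(-11,-18)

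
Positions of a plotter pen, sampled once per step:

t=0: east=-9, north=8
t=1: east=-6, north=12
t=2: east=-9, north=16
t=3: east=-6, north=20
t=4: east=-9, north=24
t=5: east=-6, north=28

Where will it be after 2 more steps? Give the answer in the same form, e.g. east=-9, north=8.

East: cycles through -9, -6 every 2 steps. Step 7 lands at position 1 of the cycle → -6.
North: linear, +4 per step → 36 at step 7.

east=-6, north=36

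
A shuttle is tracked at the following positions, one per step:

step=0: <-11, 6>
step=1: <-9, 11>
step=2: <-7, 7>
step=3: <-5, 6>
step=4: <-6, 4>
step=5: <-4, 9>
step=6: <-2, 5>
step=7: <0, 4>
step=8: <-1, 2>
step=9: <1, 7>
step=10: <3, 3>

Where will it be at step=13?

<6, 5>

Differencing gives <+2, +5>, <+2, -4>, <+2, -1>, <-1, -2>, <+2, +5>, <+2, -4>, <+2, -1>, <-1, -2>, <+2, +5>, <+2, -4>. This is the pattern <+2, +5>, <+2, -4>, <+2, -1>, <-1, -2> repeated.
step 11: apply <+2, -1> → <5, 2>
step 12: apply <-1, -2> → <4, 0>
step 13: apply <+2, +5> → <6, 5>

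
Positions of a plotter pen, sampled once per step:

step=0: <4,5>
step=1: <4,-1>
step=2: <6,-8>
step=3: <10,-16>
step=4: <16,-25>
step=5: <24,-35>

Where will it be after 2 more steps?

<46,-58>

First differences are <+0,-6>, <+2,-7>, <+4,-8>, <+6,-9>, <+8,-10>; their common second difference is <+2,-1> (constant acceleration).
step 6: <24,-35> + <+10,-11> → <34,-46>
step 7: <34,-46> + <+12,-12> → <46,-58>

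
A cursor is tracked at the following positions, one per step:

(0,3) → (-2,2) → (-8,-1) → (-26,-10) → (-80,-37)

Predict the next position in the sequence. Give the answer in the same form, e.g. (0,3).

(-242,-118)

Consecutive displacements (-2,-1), (-6,-3), (-18,-9), (-54,-27) scale by a factor of 3 each step.
step 5: (-80,-37) + (-162,-81) → (-242,-118)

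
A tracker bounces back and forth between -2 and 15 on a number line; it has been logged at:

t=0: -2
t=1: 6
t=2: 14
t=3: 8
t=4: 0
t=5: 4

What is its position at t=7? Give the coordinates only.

The value travels 8 per step and bounces off the walls at -2 and 15.
  step 6: 4 → 12
  step 7: 12 → 10

10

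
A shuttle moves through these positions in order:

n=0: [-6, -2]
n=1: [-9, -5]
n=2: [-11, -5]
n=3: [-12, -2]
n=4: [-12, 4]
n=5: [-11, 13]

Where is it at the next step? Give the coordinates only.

[-9, 25]

Taking differences between consecutive positions: [-3, -3], [-2, +0], [-1, +3], [+0, +6], [+1, +9]. These grow by [+1, +3] each step.
step 6: [-11, 13] + [+2, +12] → [-9, 25]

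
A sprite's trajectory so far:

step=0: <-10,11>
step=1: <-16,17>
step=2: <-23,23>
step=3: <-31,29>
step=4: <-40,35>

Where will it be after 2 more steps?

<-61,47>

First differences are <-6,+6>, <-7,+6>, <-8,+6>, <-9,+6>; their common second difference is <-1,+0> (constant acceleration).
step 5: <-40,35> + <-10,+6> → <-50,41>
step 6: <-50,41> + <-11,+6> → <-61,47>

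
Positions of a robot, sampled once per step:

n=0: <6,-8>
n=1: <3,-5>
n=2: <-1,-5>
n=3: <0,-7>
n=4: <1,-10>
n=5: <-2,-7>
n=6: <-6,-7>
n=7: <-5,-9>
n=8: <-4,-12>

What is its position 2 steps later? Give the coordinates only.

<-11,-9>

Differencing gives <-3,+3>, <-4,+0>, <+1,-2>, <+1,-3>, <-3,+3>, <-4,+0>, <+1,-2>, <+1,-3>. This is the pattern <-3,+3>, <-4,+0>, <+1,-2>, <+1,-3> repeated.
step 9: apply <-3,+3> → <-7,-9>
step 10: apply <-4,+0> → <-11,-9>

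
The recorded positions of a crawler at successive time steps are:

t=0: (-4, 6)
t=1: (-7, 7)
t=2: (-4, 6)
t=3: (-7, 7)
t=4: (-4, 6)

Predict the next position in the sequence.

The jumps are (-3, +1), (+3, -1), (-3, +1), (+3, -1) — a geometric progression with ratio -1.
step 5: (-4, 6) + (-3, +1) → (-7, 7)

(-7, 7)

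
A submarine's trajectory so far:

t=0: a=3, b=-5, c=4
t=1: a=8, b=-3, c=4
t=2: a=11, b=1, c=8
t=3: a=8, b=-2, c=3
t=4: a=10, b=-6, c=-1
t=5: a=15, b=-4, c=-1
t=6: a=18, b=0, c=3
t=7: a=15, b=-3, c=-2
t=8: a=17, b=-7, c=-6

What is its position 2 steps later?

a=25, b=-1, c=-2

Step-to-step displacements: (+5, +2, +0), (+3, +4, +4), (-3, -3, -5), (+2, -4, -4), (+5, +2, +0), (+3, +4, +4), (-3, -3, -5), (+2, -4, -4) — a repeating cycle of length 4.
step 9: apply (+5, +2, +0) → a=22, b=-5, c=-6
step 10: apply (+3, +4, +4) → a=25, b=-1, c=-2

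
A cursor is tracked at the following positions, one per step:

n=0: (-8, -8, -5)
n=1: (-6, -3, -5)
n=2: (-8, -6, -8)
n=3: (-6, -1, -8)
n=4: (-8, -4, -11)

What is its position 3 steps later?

(-6, 3, -14)

Step-to-step displacements: (+2, +5, +0), (-2, -3, -3), (+2, +5, +0), (-2, -3, -3) — a repeating cycle of length 2.
step 5: apply (+2, +5, +0) → (-6, 1, -11)
step 6: apply (-2, -3, -3) → (-8, -2, -14)
step 7: apply (+2, +5, +0) → (-6, 3, -14)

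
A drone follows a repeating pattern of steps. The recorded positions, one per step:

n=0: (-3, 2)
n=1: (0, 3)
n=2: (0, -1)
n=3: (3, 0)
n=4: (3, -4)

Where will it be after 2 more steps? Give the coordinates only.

(6, -7)

Step-to-step displacements: (+3, +1), (+0, -4), (+3, +1), (+0, -4) — a repeating cycle of length 2.
step 5: apply (+3, +1) → (6, -3)
step 6: apply (+0, -4) → (6, -7)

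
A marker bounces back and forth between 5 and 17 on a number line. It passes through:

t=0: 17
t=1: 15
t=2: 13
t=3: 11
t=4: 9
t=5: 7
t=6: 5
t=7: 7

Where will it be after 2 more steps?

11

The value travels 2 per step and bounces off the walls at 5 and 17.
  step 8: 7 → 9
  step 9: 9 → 11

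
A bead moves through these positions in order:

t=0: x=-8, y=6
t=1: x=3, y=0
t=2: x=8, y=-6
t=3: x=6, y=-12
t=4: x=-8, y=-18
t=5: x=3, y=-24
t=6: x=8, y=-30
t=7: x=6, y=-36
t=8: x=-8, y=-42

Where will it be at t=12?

The x coordinate repeats the cycle [-8, 3, 8, 6] with period 4; step 12 mod 4 = 0, giving -8.
The y coordinate changes by -6 each step, so at step 12 it is 6 + 12·(-6) = -66.

x=-8, y=-66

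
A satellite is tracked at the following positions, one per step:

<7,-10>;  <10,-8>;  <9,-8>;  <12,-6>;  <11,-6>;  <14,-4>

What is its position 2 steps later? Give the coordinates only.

<16,-2>

Step-to-step displacements: <+3,+2>, <-1,+0>, <+3,+2>, <-1,+0>, <+3,+2> — a repeating cycle of length 2.
step 6: apply <-1,+0> → <13,-4>
step 7: apply <+3,+2> → <16,-2>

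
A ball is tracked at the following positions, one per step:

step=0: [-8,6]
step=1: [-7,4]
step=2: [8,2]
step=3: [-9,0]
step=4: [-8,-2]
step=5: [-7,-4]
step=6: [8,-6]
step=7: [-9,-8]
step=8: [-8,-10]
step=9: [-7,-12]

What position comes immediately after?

First: cycles through -8, -7, 8, -9 every 4 steps. Step 10 lands at position 2 of the cycle → 8.
Second: linear, -2 per step → -14 at step 10.

[8,-14]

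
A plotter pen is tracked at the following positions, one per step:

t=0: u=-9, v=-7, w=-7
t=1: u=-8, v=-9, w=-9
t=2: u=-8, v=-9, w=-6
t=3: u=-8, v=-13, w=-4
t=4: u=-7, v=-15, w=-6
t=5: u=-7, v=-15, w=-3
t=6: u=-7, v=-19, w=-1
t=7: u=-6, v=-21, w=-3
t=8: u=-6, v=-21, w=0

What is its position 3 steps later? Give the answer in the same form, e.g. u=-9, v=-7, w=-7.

The moves between consecutive positions are (+1, -2, -2), (+0, +0, +3), (+0, -4, +2), (+1, -2, -2), (+0, +0, +3), (+0, -4, +2), (+1, -2, -2), (+0, +0, +3); they repeat the 3-cycle [(+1, -2, -2), (+0, +0, +3), (+0, -4, +2)].
step 9: apply (+0, -4, +2) → u=-6, v=-25, w=2
step 10: apply (+1, -2, -2) → u=-5, v=-27, w=0
step 11: apply (+0, +0, +3) → u=-5, v=-27, w=3

u=-5, v=-27, w=3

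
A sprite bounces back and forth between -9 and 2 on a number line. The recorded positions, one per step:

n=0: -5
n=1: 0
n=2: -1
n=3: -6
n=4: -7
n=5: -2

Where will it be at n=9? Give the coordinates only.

The value travels 5 per step and bounces off the walls at -9 and 2.
  step 6: -2 → 1
  step 7: 1 → -4
  step 8: -4 → -9
  step 9: -9 → -4

-4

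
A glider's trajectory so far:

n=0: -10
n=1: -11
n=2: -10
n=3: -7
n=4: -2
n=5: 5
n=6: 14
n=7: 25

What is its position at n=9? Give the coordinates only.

53

Successive displacements: -1, +1, +3, +5, +7, +9, +11 — each changes by +2.
step 8: 25 + 13 → 38
step 9: 38 + 15 → 53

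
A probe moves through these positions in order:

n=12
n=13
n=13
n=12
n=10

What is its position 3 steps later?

n=-2

Successive displacements: +1, +0, -1, -2 — each changes by -1.
step 5: 10 − 3 → n=7
step 6: 7 − 4 → n=3
step 7: 3 − 5 → n=-2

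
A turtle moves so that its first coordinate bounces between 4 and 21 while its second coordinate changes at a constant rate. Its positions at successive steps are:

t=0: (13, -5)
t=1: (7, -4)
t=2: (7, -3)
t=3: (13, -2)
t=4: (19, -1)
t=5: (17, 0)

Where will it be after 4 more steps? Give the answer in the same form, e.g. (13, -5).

(15, 4)

The first coordinate travels 6 per step and bounces off the walls at 4 and 21.
  step 6: 17 → 11
  step 7: 11 → 5
  step 8: 5 → 9
  step 9: 9 → 15
The second coordinate changes by +1 each step: at step 9 it is 4.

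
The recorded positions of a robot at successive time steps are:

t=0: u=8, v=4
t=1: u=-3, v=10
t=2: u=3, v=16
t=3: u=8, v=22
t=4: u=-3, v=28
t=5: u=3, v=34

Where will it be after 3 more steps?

The u coordinate repeats the cycle [8, -3, 3] with period 3; step 8 mod 3 = 2, giving 3.
The v coordinate changes by +6 each step, so at step 8 it is 4 + 8·(6) = 52.

u=3, v=52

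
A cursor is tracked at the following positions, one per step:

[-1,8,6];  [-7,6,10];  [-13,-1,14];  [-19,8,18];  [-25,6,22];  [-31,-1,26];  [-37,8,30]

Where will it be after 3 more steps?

First: linear, -6 per step → -55 at step 9.
Second: cycles through 8, 6, -1 every 3 steps. Step 9 lands at position 0 of the cycle → 8.
Third: linear, +4 per step → 42 at step 9.

[-55,8,42]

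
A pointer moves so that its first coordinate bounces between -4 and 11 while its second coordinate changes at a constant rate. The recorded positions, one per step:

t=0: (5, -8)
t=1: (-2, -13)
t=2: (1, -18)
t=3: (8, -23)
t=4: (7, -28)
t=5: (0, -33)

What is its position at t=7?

(6, -43)

The first coordinate travels 7 per step and bounces off the walls at -4 and 11.
  step 6: 0 → -1
  step 7: -1 → 6
The second coordinate changes by -5 each step: at step 7 it is -43.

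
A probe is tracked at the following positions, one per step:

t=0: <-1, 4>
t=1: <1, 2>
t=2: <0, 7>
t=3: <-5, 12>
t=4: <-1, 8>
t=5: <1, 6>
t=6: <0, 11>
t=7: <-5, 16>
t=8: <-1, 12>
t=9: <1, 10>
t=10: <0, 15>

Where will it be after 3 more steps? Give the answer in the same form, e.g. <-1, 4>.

Step-to-step displacements: <+2, -2>, <-1, +5>, <-5, +5>, <+4, -4>, <+2, -2>, <-1, +5>, <-5, +5>, <+4, -4>, <+2, -2>, <-1, +5> — a repeating cycle of length 4.
step 11: apply <-5, +5> → <-5, 20>
step 12: apply <+4, -4> → <-1, 16>
step 13: apply <+2, -2> → <1, 14>

<1, 14>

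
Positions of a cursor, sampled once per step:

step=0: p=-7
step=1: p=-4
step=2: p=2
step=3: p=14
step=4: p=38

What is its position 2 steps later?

Step-to-step displacements: +3, +6, +12, +24; each is 2× the previous.
step 5: 38 + 48 → p=86
step 6: 86 + 96 → p=182

p=182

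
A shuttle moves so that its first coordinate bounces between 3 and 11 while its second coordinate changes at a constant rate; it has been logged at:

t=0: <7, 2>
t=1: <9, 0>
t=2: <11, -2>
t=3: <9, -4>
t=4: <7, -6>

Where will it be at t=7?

<5, -12>

The first coordinate travels 2 per step and bounces off the walls at 3 and 11.
  step 5: 7 → 5
  step 6: 5 → 3
  step 7: 3 → 5
The second coordinate changes by -2 each step: at step 7 it is -12.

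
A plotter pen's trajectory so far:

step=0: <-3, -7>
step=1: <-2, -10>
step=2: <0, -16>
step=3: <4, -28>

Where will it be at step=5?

<28, -100>

Consecutive displacements <+1, -3>, <+2, -6>, <+4, -12> scale by a factor of 2 each step.
step 4: <4, -28> + <+8, -24> → <12, -52>
step 5: <12, -52> + <+16, -48> → <28, -100>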